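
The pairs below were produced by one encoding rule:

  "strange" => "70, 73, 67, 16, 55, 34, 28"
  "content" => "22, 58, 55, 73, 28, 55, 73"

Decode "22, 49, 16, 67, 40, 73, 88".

clarity

s(#19)→70 and t(#20)→73: differences scale by 3, so n = 3·pos + 13. With a=1..z=26, the number is 3·pos + 13.
Undoing it on 22, 49, 16, 67, 40, 73, 88: 22→(22−13)÷3=3=c, 49→(49−13)÷3=12=l, 16→(16−13)÷3=1=a, 67→(67−13)÷3=18=r, 40→(40−13)÷3=9=i, 73→(73−13)÷3=20=t, 88→(88−13)÷3=25=y.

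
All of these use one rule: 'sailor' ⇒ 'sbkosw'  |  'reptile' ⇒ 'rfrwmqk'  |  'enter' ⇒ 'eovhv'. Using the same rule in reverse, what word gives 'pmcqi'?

plane

In sailor: s→s is +0, a→b is +1, i→k is +2, l→o is +3 — the shift increases by 1 each position. Letter i (0-indexed) is shifted by i+0, so successive shifts are 0, 1, 2, ….
Decoding pmcqi: p−0=p, m−1=l, c−2=a, q−3=n, i−4=e.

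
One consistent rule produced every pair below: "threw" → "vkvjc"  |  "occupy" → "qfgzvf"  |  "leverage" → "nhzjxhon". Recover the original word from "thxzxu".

In threw: t→v is +2, h→k is +3, r→v is +4, e→j is +5 — the shift increases by 1 each position. The shift increases by 1 at each position, starting from +2: 2, 3, 4, ….
Undoing it on thxzxu: t−2=r, h−3=e, x−4=t, z−5=u, x−6=r, u−7=n.

return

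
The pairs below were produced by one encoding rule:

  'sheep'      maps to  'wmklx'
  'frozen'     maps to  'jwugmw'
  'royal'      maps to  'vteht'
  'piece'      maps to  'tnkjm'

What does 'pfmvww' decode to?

lagoon

The shift increases by 1 at each position, starting from +4: 4, 5, 6, ….
Reversing it on pfmvww: p−4=l, f−5=a, m−6=g, v−7=o, w−8=o, w−9=n.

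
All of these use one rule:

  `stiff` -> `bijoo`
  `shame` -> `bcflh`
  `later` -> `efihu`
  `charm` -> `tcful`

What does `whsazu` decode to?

vendor

s(18)→b(1) and t(19)→i(8) fit y≡7x+5 (mod 26); the inverse of 7 mod 26 is 15. This is an affine cipher: with a=0,…,z=25, each position x becomes (7x+5) mod 26.
Reversing it on whsazu: w(22)→15·(22−5)≡21=v; h(7)→15·(7−5)≡4=e; s(18)→15·(18−5)≡13=n; a(0)→15·(0−5)≡3=d; z(25)→15·(25−5)≡14=o; u(20)→15·(20−5)≡17=r (all mod 26).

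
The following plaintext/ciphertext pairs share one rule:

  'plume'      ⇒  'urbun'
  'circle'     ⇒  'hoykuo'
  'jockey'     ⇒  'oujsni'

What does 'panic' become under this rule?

uguql

Letter i (0-indexed) is shifted by i+5, so successive shifts are 5, 6, 7, ….
On panic: p+5=u, a+6=g, n+7=u, i+8=q, c+9=l.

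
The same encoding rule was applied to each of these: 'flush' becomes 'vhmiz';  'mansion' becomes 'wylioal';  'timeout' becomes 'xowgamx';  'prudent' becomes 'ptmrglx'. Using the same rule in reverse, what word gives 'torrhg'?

f(5)→v(21) and l(11)→h(7) fit y≡15x+24 (mod 26); the inverse of 15 mod 26 is 7. Each letter's alphabet position (a=0..z=25) is mapped through 15·x+24 mod 26 — an affine cipher.
Undoing it on torrhg: t(19)→7·(19−24)≡17=r; o(14)→7·(14−24)≡8=i; r(17)→7·(17−24)≡3=d; r(17)→7·(17−24)≡3=d; h(7)→7·(7−24)≡11=l; g(6)→7·(6−24)≡4=e (all mod 26).

riddle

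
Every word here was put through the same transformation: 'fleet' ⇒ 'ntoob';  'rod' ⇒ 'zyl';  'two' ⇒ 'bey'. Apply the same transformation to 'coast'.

kykab

Two shifts are in play — +10 for a/e/i/o/u, +8 for every other letter.
On coast: c(cons)+8=k, o(vowel)+10=y, a(vowel)+10=k, s(cons)+8=a, t(cons)+8=b.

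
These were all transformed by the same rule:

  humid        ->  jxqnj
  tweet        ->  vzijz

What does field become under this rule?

In humid: h→j is +2, u→x is +3, m→q is +4, i→n is +5 — the shift increases by 1 each position. Letter i (0-indexed) is shifted by i+2, so successive shifts are 2, 3, 4, ….
On field: f+2=h, i+3=l, e+4=i, l+5=q, d+6=j.

hliqj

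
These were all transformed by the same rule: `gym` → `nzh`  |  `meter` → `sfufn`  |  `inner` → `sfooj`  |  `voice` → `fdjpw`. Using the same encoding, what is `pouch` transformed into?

The output letters match the input read backwards, each shifted +1: gym reversed is myg. Two steps: reverse the string, then apply a Caesar shift of +1.
For pouch: reverse → hcuop; then shift: h+1=i, c+1=d, u+1=v, o+1=p, p+1=q.

idvpq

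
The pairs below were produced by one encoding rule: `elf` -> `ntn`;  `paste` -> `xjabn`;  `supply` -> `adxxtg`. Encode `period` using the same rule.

xnzrxl

The shift depends on letter class: consonant l→t is +8, but vowel e→n is +9. The rule splits by letter class: vowels +9, consonants +8.
Applying it to period: p(cons)+8=x, e(vowel)+9=n, r(cons)+8=z, i(vowel)+9=r, o(vowel)+9=x, d(cons)+8=l.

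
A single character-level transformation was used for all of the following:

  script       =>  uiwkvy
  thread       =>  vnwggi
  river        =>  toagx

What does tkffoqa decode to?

The shifts repeat in a cycle of length 3: positions 0,1,… shift by +2, +6, +5, then the pattern repeats.
Decoding tkffoqa: t−2=r, k−6=e, f−5=a, f−2=d, o−6=i, q−5=l, a−2=y.

readily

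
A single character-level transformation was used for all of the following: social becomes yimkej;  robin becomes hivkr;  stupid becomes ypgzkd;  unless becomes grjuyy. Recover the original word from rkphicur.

nitrogen

Each letter's alphabet position (a=0..z=25) is mapped through 17·x+4 mod 26 — an affine cipher.
Undoing it on rkphicur: r(17)→23·(17−4)≡13=n; k(10)→23·(10−4)≡8=i; p(15)→23·(15−4)≡19=t; h(7)→23·(7−4)≡17=r; i(8)→23·(8−4)≡14=o; c(2)→23·(2−4)≡6=g; u(20)→23·(20−4)≡4=e; r(17)→23·(17−4)≡13=n (all mod 26).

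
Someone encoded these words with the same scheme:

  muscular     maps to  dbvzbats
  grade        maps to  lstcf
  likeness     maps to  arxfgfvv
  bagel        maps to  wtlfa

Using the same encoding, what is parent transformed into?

mtsfgy

m(12)→d(3) and u(20)→b(1) fit y≡3x+19 (mod 26); the inverse of 3 mod 26 is 9. This is an affine cipher: with a=0,…,z=25, each position x becomes (3x+19) mod 26.
On parent: p(15)→3·15+19≡12=m; a(0)→3·0+19≡19=t; r(17)→3·17+19≡18=s; e(4)→3·4+19≡5=f; n(13)→3·13+19≡6=g; t(19)→3·19+19≡24=y (all mod 26).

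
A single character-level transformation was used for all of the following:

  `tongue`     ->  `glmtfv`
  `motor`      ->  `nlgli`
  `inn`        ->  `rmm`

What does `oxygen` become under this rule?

lcbtvm

Each pair mirrors across the alphabet (t↔g, o↔l, n↔m): positions sum to 25. This is the alphabet-reversal cipher (Atbash): a becomes z, b becomes y, etc.
For oxygen: o↔l, x↔c, y↔b, g↔t, e↔v, n↔m.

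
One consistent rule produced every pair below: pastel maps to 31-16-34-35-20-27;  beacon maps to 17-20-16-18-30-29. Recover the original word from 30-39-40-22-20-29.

oxygen

p is letter #16 and maps to 31: an offset of 15. The number is (letter's place in the alphabet, a=1) + 15.
Decoding 30-39-40-22-20-29: 30→(30−15)÷1=15=o, 39→(39−15)÷1=24=x, 40→(40−15)÷1=25=y, 22→(22−15)÷1=7=g, 20→(20−15)÷1=5=e, 29→(29−15)÷1=14=n.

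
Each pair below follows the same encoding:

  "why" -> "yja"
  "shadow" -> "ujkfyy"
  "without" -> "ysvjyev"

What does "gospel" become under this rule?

iyuron

The shift depends on letter class: consonant w→y is +2, but vowel a→k is +10. Two shifts are in play — +10 for a/e/i/o/u, +2 for every other letter.
For gospel: g(cons)+2=i, o(vowel)+10=y, s(cons)+2=u, p(cons)+2=r, e(vowel)+10=o, l(cons)+2=n.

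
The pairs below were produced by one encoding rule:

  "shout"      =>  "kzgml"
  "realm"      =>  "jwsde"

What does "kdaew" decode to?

slime

Compare letters: s→k is +18, h→z is +18, o→g is +18 — a constant shift. This is a Caesar cipher with shift 18.
Decoding kdaew: k−18=s, d−18=l, a−18=i, e−18=m, w−18=e.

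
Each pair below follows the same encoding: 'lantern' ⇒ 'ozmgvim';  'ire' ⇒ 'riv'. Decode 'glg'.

Each pair mirrors across the alphabet (l↔o, a↔z, n↔m): positions sum to 25. This is the alphabet-reversal cipher (Atbash): a becomes z, b becomes y, etc.
Decoding glg: g↔t, l↔o, g↔t.

tot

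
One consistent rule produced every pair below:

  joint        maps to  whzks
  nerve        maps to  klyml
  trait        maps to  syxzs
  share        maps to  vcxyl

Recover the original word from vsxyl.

stare

j(9)→w(22) and o(14)→h(7) fit y≡23x+23 (mod 26); the inverse of 23 mod 26 is 17. This is an affine cipher: with a=0,…,z=25, each position x becomes (23x+23) mod 26.
Decoding vsxyl: v(21)→17·(21−23)≡18=s; s(18)→17·(18−23)≡19=t; x(23)→17·(23−23)≡0=a; y(24)→17·(24−23)≡17=r; l(11)→17·(11−23)≡4=e (all mod 26).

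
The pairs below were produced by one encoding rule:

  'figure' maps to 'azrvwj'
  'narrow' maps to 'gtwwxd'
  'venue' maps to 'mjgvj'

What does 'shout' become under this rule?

f(5)→a(0) and i(8)→z(25) fit y≡17x+19 (mod 26); the inverse of 17 mod 26 is 23. This is an affine cipher: with a=0,…,z=25, each position x becomes (17x+19) mod 26.
On shout: s(18)→17·18+19≡13=n; h(7)→17·7+19≡8=i; o(14)→17·14+19≡23=x; u(20)→17·20+19≡21=v; t(19)→17·19+19≡4=e (all mod 26).

nixve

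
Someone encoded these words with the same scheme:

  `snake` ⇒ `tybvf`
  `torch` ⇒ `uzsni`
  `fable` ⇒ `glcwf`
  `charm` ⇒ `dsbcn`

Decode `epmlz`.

Shifts by position in snake: pos 0: s→t (+1), pos 1: n→y (+11), pos 2: a→b (+1), pos 3: k→v (+11) — repeating every 2. It's a Vigenère-style cipher with numeric key [1,11]: position i shifts by key[i mod 2].
Decoding epmlz: e−1=d, p−11=e, m−1=l, l−11=a, z−1=y.

delay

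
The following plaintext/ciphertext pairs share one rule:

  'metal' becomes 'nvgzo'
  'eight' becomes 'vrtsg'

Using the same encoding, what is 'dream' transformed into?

Each pair mirrors across the alphabet (m↔n, e↔v, t↔g): positions sum to 25. This is the alphabet-reversal cipher (Atbash): a becomes z, b becomes y, etc.
Applying it to dream: d↔w, r↔i, e↔v, a↔z, m↔n.

wivzn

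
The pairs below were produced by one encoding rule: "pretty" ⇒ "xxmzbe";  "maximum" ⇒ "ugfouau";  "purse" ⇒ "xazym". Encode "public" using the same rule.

xajrqi

Shifts by position in pretty: pos 0: p→x (+8), pos 1: r→x (+6), pos 2: e→m (+8), pos 3: t→z (+6) — repeating every 2. A repeating key of period 2 is used — shifts +8, +6 over and over.
Applying it to public: p+8=x, u+6=a, b+8=j, l+6=r, i+8=q, c+6=i.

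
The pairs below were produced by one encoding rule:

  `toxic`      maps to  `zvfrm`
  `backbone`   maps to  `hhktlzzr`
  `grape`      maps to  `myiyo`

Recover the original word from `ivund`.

comet

In toxic: t→z is +6, o→v is +7, x→f is +8, i→r is +9 — the shift increases by 1 each position. Each letter shifts forward by (position + 6), i.e. 6, 7, 8, … — the shift grows by one for each successive letter.
Undoing it on ivund: i−6=c, v−7=o, u−8=m, n−9=e, d−10=t.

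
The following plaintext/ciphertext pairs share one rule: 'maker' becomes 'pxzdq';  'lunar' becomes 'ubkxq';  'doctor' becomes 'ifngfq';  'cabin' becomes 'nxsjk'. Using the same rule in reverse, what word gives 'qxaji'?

m(12)→p(15) and a(0)→x(23) fit y≡21x+23 (mod 26); the inverse of 21 mod 26 is 5. Each letter's alphabet position (a=0..z=25) is mapped through 21·x+23 mod 26 — an affine cipher.
Undoing it on qxaji: q(16)→5·(16−23)≡17=r; x(23)→5·(23−23)≡0=a; a(0)→5·(0−23)≡15=p; j(9)→5·(9−23)≡8=i; i(8)→5·(8−23)≡3=d (all mod 26).

rapid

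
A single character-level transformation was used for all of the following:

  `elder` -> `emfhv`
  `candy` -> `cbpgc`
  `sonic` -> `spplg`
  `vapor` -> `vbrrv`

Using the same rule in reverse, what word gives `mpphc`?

money

The shift increases by 1 at each position, starting from +0: 0, 1, 2, ….
Reversing it on mpphc: m−0=m, p−1=o, p−2=n, h−3=e, c−4=y.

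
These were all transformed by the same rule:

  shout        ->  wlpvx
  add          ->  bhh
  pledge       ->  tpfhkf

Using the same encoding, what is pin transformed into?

tjr

Two shifts are in play — +1 for a/e/i/o/u, +4 for every other letter.
On pin: p(cons)+4=t, i(vowel)+1=j, n(cons)+4=r.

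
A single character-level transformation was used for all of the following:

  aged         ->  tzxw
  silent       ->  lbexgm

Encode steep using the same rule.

lmxxi

Compare letters: a→t is +19, g→z is +19, e→x is +19 — a constant shift. It's a constant shift of +19 (ROT19).
For steep: s+19=l, t+19=m, e+19=x, e+19=x, p+19=i.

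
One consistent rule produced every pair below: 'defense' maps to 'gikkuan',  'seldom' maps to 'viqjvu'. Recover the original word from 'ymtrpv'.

violin

Letter i (0-indexed) is shifted by i+3, so successive shifts are 3, 4, 5, ….
Decoding ymtrpv: y−3=v, m−4=i, t−5=o, r−6=l, p−7=i, v−8=n.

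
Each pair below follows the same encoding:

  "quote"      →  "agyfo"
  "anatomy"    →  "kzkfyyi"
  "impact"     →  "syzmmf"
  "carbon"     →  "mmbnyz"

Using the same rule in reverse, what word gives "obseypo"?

episode

Shifts by position in quote: pos 0: q→a (+10), pos 1: u→g (+12), pos 2: o→y (+10), pos 3: t→f (+12) — repeating every 2. A repeating key of period 2 is used — shifts +10, +12 over and over.
Decoding obseypo: o−10=e, b−12=p, s−10=i, e−12=s, y−10=o, p−12=d, o−10=e.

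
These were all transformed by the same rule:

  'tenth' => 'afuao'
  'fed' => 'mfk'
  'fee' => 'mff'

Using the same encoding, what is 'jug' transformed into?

The shift depends on letter class: consonant t→a is +7, but vowel e→f is +1. The rule splits by letter class: vowels +1, consonants +7.
On jug: j(cons)+7=q, u(vowel)+1=v, g(cons)+7=n.

qvn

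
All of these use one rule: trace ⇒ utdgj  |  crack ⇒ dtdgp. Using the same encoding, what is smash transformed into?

todwm

The shift increases by 1 at each position, starting from +1: 1, 2, 3, ….
For smash: s+1=t, m+2=o, a+3=d, s+4=w, h+5=m.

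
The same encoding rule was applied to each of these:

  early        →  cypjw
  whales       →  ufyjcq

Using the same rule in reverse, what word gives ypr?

Every letter moves 24 places later in the alphabet, wrapping around z→a.
Undoing it on ypr: y−24=a, p−24=r, r−24=t.

art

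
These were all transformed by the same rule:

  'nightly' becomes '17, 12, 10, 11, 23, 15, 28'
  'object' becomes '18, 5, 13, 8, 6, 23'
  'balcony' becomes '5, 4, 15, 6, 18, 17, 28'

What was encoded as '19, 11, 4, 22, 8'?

n is letter #14 and maps to 17: an offset of 3. Each letter is replaced by its alphabet position (a=1..z=26) + 3.
Undoing it on 19, 11, 4, 22, 8: 19→(19−3)÷1=16=p, 11→(11−3)÷1=8=h, 4→(4−3)÷1=1=a, 22→(22−3)÷1=19=s, 8→(8−3)÷1=5=e.

phase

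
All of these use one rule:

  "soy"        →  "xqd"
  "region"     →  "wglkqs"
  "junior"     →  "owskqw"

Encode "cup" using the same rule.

The shift depends on letter class: consonant s→x is +5, but vowel o→q is +2. Vowels shift forward by 2 and consonants shift forward by 5.
For cup: c(cons)+5=h, u(vowel)+2=w, p(cons)+5=u.

hwu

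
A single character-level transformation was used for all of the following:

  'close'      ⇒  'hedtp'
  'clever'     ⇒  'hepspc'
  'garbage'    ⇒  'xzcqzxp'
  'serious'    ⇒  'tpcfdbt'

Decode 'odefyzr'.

This is an affine cipher: with a=0,…,z=25, each position x becomes (17x+25) mod 26.
Reversing it on odefyzr: o(14)→23·(14−25)≡7=h; d(3)→23·(3−25)≡14=o; e(4)→23·(4−25)≡11=l; f(5)→23·(5−25)≡8=i; y(24)→23·(24−25)≡3=d; z(25)→23·(25−25)≡0=a; r(17)→23·(17−25)≡24=y (all mod 26).

holiday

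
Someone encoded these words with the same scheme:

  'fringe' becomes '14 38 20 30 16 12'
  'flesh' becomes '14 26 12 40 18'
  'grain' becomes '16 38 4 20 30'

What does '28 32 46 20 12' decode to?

f(#6)→14 and r(#18)→38: differences scale by 2, so n = 2·pos + 2. The formula is n = 2×(alphabet index, a=1) + 2.
Decoding 28 32 46 20 12: 28→(28−2)÷2=13=m, 32→(32−2)÷2=15=o, 46→(46−2)÷2=22=v, 20→(20−2)÷2=9=i, 12→(12−2)÷2=5=e.

movie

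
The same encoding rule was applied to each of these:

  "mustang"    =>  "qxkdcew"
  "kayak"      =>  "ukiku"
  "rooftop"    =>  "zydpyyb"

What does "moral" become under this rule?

The output letters match the input read backwards, each shifted +10: mustang reversed is gnatsum. Read the word backwards and shift each letter +10.
Applying it to moral: reverse → larom; then shift: l+10=v, a+10=k, r+10=b, o+10=y, m+10=w.

vkbyw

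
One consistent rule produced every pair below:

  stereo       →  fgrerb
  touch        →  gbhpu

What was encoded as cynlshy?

playful

Compare letters: s→f is +13, t→g is +13, e→r is +13 — a constant shift. It's a constant shift of +13 (ROT13).
Reversing it on cynlshy: c−13=p, y−13=l, n−13=a, l−13=y, s−13=f, h−13=u, y−13=l.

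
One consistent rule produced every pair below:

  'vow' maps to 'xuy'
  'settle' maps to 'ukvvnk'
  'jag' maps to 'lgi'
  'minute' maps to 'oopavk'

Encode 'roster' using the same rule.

The rule splits by letter class: vowels +6, consonants +2.
Applying it to roster: r(cons)+2=t, o(vowel)+6=u, s(cons)+2=u, t(cons)+2=v, e(vowel)+6=k, r(cons)+2=t.

tuuvkt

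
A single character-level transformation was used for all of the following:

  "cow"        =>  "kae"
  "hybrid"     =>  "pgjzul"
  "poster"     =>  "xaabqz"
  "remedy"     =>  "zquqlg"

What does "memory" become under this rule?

uquazg

The shift depends on letter class: consonant c→k is +8, but vowel o→a is +12. Two shifts are in play — +12 for a/e/i/o/u, +8 for every other letter.
Applying it to memory: m(cons)+8=u, e(vowel)+12=q, m(cons)+8=u, o(vowel)+12=a, r(cons)+8=z, y(cons)+8=g.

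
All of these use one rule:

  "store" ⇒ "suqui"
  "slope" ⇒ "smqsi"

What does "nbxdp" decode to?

Each letter shifts forward by its position index (0, 1, 2, …) — the shift grows by one for each successive letter.
Decoding nbxdp: n−0=n, b−1=a, x−2=v, d−3=a, p−4=l.

naval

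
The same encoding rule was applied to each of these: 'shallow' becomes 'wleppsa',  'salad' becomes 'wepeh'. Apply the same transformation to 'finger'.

Compare letters: s→w is +4, h→l is +4, a→e is +4 — a constant shift. Each letter is shifted forward by 4 in the alphabet (a Caesar shift of +4).
On finger: f+4=j, i+4=m, n+4=r, g+4=k, e+4=i, r+4=v.

jmrkiv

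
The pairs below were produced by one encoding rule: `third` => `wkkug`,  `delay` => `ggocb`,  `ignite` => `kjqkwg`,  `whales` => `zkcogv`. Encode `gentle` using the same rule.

jgqwog

The shift depends on letter class: consonant t→w is +3, but vowel i→k is +2. The rule splits by letter class: vowels +2, consonants +3.
Applying it to gentle: g(cons)+3=j, e(vowel)+2=g, n(cons)+3=q, t(cons)+3=w, l(cons)+3=o, e(vowel)+2=g.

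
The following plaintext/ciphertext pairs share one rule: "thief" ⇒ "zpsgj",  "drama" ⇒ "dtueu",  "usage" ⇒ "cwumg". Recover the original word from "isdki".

widow

Treating letters as 0–25, the rule is x ↦ 3x + 20 (mod 26).
Undoing it on isdki: i(8)→9·(8−20)≡22=w; s(18)→9·(18−20)≡8=i; d(3)→9·(3−20)≡3=d; k(10)→9·(10−20)≡14=o; i(8)→9·(8−20)≡22=w (all mod 26).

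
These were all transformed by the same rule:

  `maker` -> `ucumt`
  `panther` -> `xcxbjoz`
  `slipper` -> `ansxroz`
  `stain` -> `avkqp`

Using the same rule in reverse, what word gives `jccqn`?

basil

The shifts repeat in a cycle of length 3: positions 0,1,… shift by +8, +2, +10, then the pattern repeats.
Reversing it on jccqn: j−8=b, c−2=a, c−10=s, q−8=i, n−2=l.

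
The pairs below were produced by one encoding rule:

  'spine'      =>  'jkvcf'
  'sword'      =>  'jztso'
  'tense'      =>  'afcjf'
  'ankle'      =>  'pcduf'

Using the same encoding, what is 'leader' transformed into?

s(18)→j(9) and p(15)→k(10) fit y≡17x+15 (mod 26); the inverse of 17 mod 26 is 23. This is an affine cipher: with a=0,…,z=25, each position x becomes (17x+15) mod 26.
Applying it to leader: l(11)→17·11+15≡20=u; e(4)→17·4+15≡5=f; a(0)→17·0+15≡15=p; d(3)→17·3+15≡14=o; e(4)→17·4+15≡5=f; r(17)→17·17+15≡18=s (all mod 26).

ufpofs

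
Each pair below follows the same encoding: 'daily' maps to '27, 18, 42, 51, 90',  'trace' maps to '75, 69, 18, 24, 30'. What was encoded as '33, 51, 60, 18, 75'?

d(#4)→27 and a(#1)→18: differences scale by 3, so n = 3·pos + 15. The formula is n = 3×(alphabet index, a=1) + 15.
Decoding 33, 51, 60, 18, 75: 33→(33−15)÷3=6=f, 51→(51−15)÷3=12=l, 60→(60−15)÷3=15=o, 18→(18−15)÷3=1=a, 75→(75−15)÷3=20=t.

float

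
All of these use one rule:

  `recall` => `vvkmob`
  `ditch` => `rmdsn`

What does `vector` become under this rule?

bydmof

The output letters match the input read backwards, each shifted +10: recall reversed is llacer. Two steps: reverse the string, then apply a Caesar shift of +10.
For vector: reverse → rotcev; then shift: r+10=b, o+10=y, t+10=d, c+10=m, e+10=o, v+10=f.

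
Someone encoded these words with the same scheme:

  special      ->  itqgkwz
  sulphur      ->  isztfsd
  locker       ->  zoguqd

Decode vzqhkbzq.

flexible

s(18)→i(8) and p(15)→t(19) fit y≡5x+22 (mod 26); the inverse of 5 mod 26 is 21. This is an affine cipher: with a=0,…,z=25, each position x becomes (5x+22) mod 26.
Reversing it on vzqhkbzq: v(21)→21·(21−22)≡5=f; z(25)→21·(25−22)≡11=l; q(16)→21·(16−22)≡4=e; h(7)→21·(7−22)≡23=x; k(10)→21·(10−22)≡8=i; b(1)→21·(1−22)≡1=b; z(25)→21·(25−22)≡11=l; q(16)→21·(16−22)≡4=e (all mod 26).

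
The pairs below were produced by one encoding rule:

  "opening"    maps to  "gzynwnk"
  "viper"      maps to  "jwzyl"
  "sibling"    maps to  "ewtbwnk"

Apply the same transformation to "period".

zylwgf

o(14)→g(6) and p(15)→z(25) fit y≡19x+0 (mod 26); the inverse of 19 mod 26 is 11. Each letter's alphabet position (a=0..z=25) is mapped through 19·x+0 mod 26 — an affine cipher.
On period: p(15)→19·15+0≡25=z; e(4)→19·4+0≡24=y; r(17)→19·17+0≡11=l; i(8)→19·8+0≡22=w; o(14)→19·14+0≡6=g; d(3)→19·3+0≡5=f (all mod 26).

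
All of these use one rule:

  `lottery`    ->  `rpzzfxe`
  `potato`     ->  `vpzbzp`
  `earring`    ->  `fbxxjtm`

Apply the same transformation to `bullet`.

hvrrfz

The shift depends on letter class: consonant l→r is +6, but vowel o→p is +1. The rule splits by letter class: vowels +1, consonants +6.
For bullet: b(cons)+6=h, u(vowel)+1=v, l(cons)+6=r, l(cons)+6=r, e(vowel)+1=f, t(cons)+6=z.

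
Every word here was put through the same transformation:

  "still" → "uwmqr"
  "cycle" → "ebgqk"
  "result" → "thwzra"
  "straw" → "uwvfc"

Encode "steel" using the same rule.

uwijr

The shift increases by 1 at each position, starting from +2: 2, 3, 4, ….
On steel: s+2=u, t+3=w, e+4=i, e+5=j, l+6=r.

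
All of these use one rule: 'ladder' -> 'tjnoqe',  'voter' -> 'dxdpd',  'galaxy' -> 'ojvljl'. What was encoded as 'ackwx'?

stall

In ladder: l→t is +8, a→j is +9, d→n is +10, d→o is +11 — the shift increases by 1 each position. The shift increases by 1 at each position, starting from +8: 8, 9, 10, ….
Reversing it on ackwx: a−8=s, c−9=t, k−10=a, w−11=l, x−12=l.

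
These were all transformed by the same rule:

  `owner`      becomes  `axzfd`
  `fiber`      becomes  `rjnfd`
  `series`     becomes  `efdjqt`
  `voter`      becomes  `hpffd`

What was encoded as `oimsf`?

chart

It's a Vigenère-style cipher with numeric key [12,1]: position i shifts by key[i mod 2].
Reversing it on oimsf: o−12=c, i−1=h, m−12=a, s−1=r, f−12=t.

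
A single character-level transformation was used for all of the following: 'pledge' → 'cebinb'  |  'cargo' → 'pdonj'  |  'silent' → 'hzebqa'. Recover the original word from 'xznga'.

p(15)→c(2) and l(11)→e(4) fit y≡19x+3 (mod 26); the inverse of 19 mod 26 is 11. Each letter's alphabet position (a=0..z=25) is mapped through 19·x+3 mod 26 — an affine cipher.
Undoing it on xznga: x(23)→11·(23−3)≡12=m; z(25)→11·(25−3)≡8=i; n(13)→11·(13−3)≡6=g; g(6)→11·(6−3)≡7=h; a(0)→11·(0−3)≡19=t (all mod 26).

might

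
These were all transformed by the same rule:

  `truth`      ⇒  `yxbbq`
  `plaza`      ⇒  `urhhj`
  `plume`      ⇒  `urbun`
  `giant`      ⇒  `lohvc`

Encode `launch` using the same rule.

qgbvlr

In truth: t→y is +5, r→x is +6, u→b is +7, t→b is +8 — the shift increases by 1 each position. The shift increases by 1 at each position, starting from +5: 5, 6, 7, ….
Applying it to launch: l+5=q, a+6=g, u+7=b, n+8=v, c+9=l, h+10=r.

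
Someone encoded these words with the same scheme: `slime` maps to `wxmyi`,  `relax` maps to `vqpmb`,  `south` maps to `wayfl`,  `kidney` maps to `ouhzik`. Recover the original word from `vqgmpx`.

recall

Shifts by position in slime: pos 0: s→w (+4), pos 1: l→x (+12), pos 2: i→m (+4), pos 3: m→y (+12) — repeating every 2. The shifts repeat in a cycle of length 2: positions 0,1,… shift by +4, +12, then the pattern repeats.
Undoing it on vqgmpx: v−4=r, q−12=e, g−4=c, m−12=a, p−4=l, x−12=l.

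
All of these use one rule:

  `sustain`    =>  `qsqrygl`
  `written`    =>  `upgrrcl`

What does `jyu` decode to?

Compare letters: s→q is +24, u→s is +24, s→q is +24 — a constant shift. It's a constant shift of +24 (ROT24).
Decoding jyu: j−24=l, y−24=a, u−24=w.

law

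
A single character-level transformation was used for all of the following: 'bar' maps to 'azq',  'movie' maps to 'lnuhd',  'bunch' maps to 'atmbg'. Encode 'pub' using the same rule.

ota

Compare letters: b→a is +25, a→z is +25, r→q is +25 — a constant shift. It's a constant shift of +25 (ROT25).
Applying it to pub: p+25=o, u+25=t, b+25=a.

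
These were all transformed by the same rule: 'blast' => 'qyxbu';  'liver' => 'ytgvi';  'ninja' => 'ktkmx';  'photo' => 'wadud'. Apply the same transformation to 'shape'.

Treating letters as 0–25, the rule is x ↦ 19x + 23 (mod 26).
On shape: s(18)→19·18+23≡1=b; h(7)→19·7+23≡0=a; a(0)→19·0+23≡23=x; p(15)→19·15+23≡22=w; e(4)→19·4+23≡21=v (all mod 26).

baxwv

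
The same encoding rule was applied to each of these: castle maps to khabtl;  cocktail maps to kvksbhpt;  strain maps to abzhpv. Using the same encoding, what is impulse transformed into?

Vowels shift forward by 7 and consonants shift forward by 8.
Applying it to impulse: i(vowel)+7=p, m(cons)+8=u, p(cons)+8=x, u(vowel)+7=b, l(cons)+8=t, s(cons)+8=a, e(vowel)+7=l.

puxbtal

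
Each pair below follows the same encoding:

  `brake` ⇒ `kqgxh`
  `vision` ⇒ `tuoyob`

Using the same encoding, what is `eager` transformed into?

The output letters match the input read backwards, each shifted +6: brake reversed is ekarb. Two steps: reverse the string, then apply a Caesar shift of +6.
For eager: reverse → regae; then shift: r+6=x, e+6=k, g+6=m, a+6=g, e+6=k.

xkmgk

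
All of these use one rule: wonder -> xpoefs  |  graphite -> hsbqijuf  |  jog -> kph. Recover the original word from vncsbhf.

umbrage

Compare letters: w→x is +1, o→p is +1, n→o is +1 — a constant shift. It's a constant shift of +1 (ROT1).
Decoding vncsbhf: v−1=u, n−1=m, c−1=b, s−1=r, b−1=a, h−1=g, f−1=e.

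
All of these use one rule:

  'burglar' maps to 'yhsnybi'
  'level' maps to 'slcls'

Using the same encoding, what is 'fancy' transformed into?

fjuhm

The output letters match the input read backwards, each shifted +7: burglar reversed is ralgrub. The word is reversed, then every letter is shifted forward by 7.
For fancy: reverse → ycnaf; then shift: y+7=f, c+7=j, n+7=u, a+7=h, f+7=m.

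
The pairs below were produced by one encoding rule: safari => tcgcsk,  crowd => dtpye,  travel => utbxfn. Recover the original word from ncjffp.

Shifts by position in safari: pos 0: s→t (+1), pos 1: a→c (+2), pos 2: f→g (+1), pos 3: a→c (+2) — repeating every 2. It's a Vigenère-style cipher with numeric key [1,2]: position i shifts by key[i mod 2].
Undoing it on ncjffp: n−1=m, c−2=a, j−1=i, f−2=d, f−1=e, p−2=n.

maiden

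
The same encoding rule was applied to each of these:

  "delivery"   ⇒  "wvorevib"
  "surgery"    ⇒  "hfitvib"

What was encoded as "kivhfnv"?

presume

Each pair mirrors across the alphabet (d↔w, e↔v, l↔o): positions sum to 25. Letters are reflected about the middle of the alphabet (position → 25−position): Atbash.
Undoing it on kivhfnv: k↔p, i↔r, v↔e, h↔s, f↔u, n↔m, v↔e.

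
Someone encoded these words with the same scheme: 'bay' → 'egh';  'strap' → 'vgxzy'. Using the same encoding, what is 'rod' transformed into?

The output letters match the input read backwards, each shifted +6: bay reversed is yab. Read the word backwards and shift each letter +6.
Applying it to rod: reverse → dor; then shift: d+6=j, o+6=u, r+6=x.

jux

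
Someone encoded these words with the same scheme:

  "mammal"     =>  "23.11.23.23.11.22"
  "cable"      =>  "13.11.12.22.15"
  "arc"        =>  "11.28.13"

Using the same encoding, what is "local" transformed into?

m is letter #13 and maps to 23: an offset of 10. The number is (letter's place in the alphabet, a=1) + 10.
Applying it to local: l=12→22, o=15→25, c=3→13, a=1→11, l=12→22.

22.25.13.11.22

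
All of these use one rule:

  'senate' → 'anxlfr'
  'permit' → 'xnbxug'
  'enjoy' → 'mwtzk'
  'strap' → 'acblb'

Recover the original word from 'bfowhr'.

Letter i (0-indexed) is shifted by i+8, so successive shifts are 8, 9, 10, ….
Undoing it on bfowhr: b−8=t, f−9=w, o−10=e, w−11=l, h−12=v, r−13=e.

twelve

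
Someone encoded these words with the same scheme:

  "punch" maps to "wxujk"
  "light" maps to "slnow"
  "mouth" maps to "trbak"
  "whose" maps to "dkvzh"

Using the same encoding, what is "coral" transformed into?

jryho

It's a Vigenère-style cipher with numeric key [7,3,7]: position i shifts by key[i mod 3].
On coral: c+7=j, o+3=r, r+7=y, a+7=h, l+3=o.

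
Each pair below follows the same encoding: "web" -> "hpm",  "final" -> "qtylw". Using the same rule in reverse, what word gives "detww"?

This is a Caesar cipher with shift 11.
Reversing it on detww: d−11=s, e−11=t, t−11=i, w−11=l, w−11=l.

still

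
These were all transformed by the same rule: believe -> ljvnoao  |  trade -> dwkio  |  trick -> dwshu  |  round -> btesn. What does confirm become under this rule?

mtxksww

The shifts repeat in a cycle of length 2: positions 0,1,… shift by +10, +5, then the pattern repeats.
On confirm: c+10=m, o+5=t, n+10=x, f+5=k, i+10=s, r+5=w, m+10=w.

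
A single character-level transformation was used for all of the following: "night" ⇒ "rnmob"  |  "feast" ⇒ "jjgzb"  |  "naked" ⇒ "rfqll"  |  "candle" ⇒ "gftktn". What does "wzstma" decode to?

In night: n→r is +4, i→n is +5, g→m is +6, h→o is +7 — the shift increases by 1 each position. Letter i (0-indexed) is shifted by i+4, so successive shifts are 4, 5, 6, ….
Undoing it on wzstma: w−4=s, z−5=u, s−6=m, t−7=m, m−8=e, a−9=r.

summer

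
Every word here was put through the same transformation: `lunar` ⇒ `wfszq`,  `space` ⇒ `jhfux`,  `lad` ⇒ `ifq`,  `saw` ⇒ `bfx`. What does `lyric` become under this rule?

hnwdq

The output letters match the input read backwards, each shifted +5: lunar reversed is ranul. The word is reversed, then every letter is shifted forward by 5.
On lyric: reverse → ciryl; then shift: c+5=h, i+5=n, r+5=w, y+5=d, l+5=q.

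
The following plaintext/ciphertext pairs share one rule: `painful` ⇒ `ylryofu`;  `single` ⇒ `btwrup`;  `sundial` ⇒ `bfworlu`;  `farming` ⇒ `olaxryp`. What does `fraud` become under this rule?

ocjfm

It's a Vigenère-style cipher with numeric key [9,11]: position i shifts by key[i mod 2].
For fraud: f+9=o, r+11=c, a+9=j, u+11=f, d+9=m.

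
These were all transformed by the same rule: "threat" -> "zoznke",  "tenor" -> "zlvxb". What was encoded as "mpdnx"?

given

The shift increases by 1 at each position, starting from +6: 6, 7, 8, ….
Reversing it on mpdnx: m−6=g, p−7=i, d−8=v, n−9=e, x−10=n.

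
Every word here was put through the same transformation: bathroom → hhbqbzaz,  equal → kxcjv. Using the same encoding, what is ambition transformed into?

In bathroom: b→h is +6, a→h is +7, t→b is +8, h→q is +9 — the shift increases by 1 each position. Letter i (0-indexed) is shifted by i+6, so successive shifts are 6, 7, 8, ….
For ambition: a+6=g, m+7=t, b+8=j, i+9=r, t+10=d, i+11=t, o+12=a, n+13=a.

gtjrdtaa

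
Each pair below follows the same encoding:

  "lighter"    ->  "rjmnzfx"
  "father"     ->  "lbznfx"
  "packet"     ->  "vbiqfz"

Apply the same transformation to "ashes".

bynfy

The shift depends on letter class: consonant l→r is +6, but vowel i→j is +1. Two shifts are in play — +1 for a/e/i/o/u, +6 for every other letter.
For ashes: a(vowel)+1=b, s(cons)+6=y, h(cons)+6=n, e(vowel)+1=f, s(cons)+6=y.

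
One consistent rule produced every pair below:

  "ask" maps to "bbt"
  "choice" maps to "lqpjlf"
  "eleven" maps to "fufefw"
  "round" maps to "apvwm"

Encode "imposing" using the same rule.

Vowels shift forward by 1 and consonants shift forward by 9.
Applying it to imposing: i(vowel)+1=j, m(cons)+9=v, p(cons)+9=y, o(vowel)+1=p, s(cons)+9=b, i(vowel)+1=j, n(cons)+9=w, g(cons)+9=p.

jvypbjwp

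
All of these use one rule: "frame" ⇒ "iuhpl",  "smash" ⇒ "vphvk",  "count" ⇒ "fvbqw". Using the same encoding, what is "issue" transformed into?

pvvbl

The shift depends on letter class: consonant f→i is +3, but vowel a→h is +7. Two shifts are in play — +7 for a/e/i/o/u, +3 for every other letter.
Applying it to issue: i(vowel)+7=p, s(cons)+3=v, s(cons)+3=v, u(vowel)+7=b, e(vowel)+7=l.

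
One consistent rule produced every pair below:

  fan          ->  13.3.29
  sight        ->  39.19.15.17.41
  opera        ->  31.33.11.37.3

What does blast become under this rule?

f(#6)→13 and a(#1)→3: differences scale by 2, so n = 2·pos + 1. Each letter becomes 2×(its alphabet position, a=1..z=26) + 1.
Applying it to blast: b=2→5, l=12→25, a=1→3, s=19→39, t=20→41.

5.25.3.39.41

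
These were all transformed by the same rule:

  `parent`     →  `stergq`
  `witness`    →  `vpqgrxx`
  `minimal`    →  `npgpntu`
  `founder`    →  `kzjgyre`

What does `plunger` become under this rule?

sujgdre

p(15)→s(18) and a(0)→t(19) fit y≡19x+19 (mod 26); the inverse of 19 mod 26 is 11. Treating letters as 0–25, the rule is x ↦ 19x + 19 (mod 26).
Applying it to plunger: p(15)→19·15+19≡18=s; l(11)→19·11+19≡20=u; u(20)→19·20+19≡9=j; n(13)→19·13+19≡6=g; g(6)→19·6+19≡3=d; e(4)→19·4+19≡17=r; r(17)→19·17+19≡4=e (all mod 26).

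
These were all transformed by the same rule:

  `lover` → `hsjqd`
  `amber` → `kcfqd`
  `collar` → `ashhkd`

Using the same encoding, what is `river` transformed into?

Each letter's alphabet position (a=0..z=25) is mapped through 21·x+10 mod 26 — an affine cipher.
On river: r(17)→21·17+10≡3=d; i(8)→21·8+10≡22=w; v(21)→21·21+10≡9=j; e(4)→21·4+10≡16=q; r(17)→21·17+10≡3=d (all mod 26).

dwjqd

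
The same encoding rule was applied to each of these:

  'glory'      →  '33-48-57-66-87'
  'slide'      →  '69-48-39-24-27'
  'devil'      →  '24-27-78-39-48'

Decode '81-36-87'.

Each letter becomes 3×(its alphabet position, a=1..z=26) + 12.
Undoing it on 81-36-87: 81→(81−12)÷3=23=w, 36→(36−12)÷3=8=h, 87→(87−12)÷3=25=y.

why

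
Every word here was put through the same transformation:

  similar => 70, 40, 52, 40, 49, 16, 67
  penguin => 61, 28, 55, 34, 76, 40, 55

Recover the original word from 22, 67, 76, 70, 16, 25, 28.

crusade

The formula is n = 3×(alphabet index, a=1) + 13.
Reversing it on 22, 67, 76, 70, 16, 25, 28: 22→(22−13)÷3=3=c, 67→(67−13)÷3=18=r, 76→(76−13)÷3=21=u, 70→(70−13)÷3=19=s, 16→(16−13)÷3=1=a, 25→(25−13)÷3=4=d, 28→(28−13)÷3=5=e.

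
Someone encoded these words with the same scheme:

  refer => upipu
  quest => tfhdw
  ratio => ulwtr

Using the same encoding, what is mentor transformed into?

Shifts by position in refer: pos 0: r→u (+3), pos 1: e→p (+11), pos 2: f→i (+3), pos 3: e→p (+11) — repeating every 2. A repeating key of period 2 is used — shifts +3, +11 over and over.
On mentor: m+3=p, e+11=p, n+3=q, t+11=e, o+3=r, r+11=c.

ppqerc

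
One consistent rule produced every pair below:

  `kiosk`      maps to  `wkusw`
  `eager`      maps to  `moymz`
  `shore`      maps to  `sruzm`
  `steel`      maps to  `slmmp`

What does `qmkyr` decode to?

k(10)→w(22) and i(8)→k(10) fit y≡19x+14 (mod 26); the inverse of 19 mod 26 is 11. This is an affine cipher: with a=0,…,z=25, each position x becomes (19x+14) mod 26.
Reversing it on qmkyr: q(16)→11·(16−14)≡22=w; m(12)→11·(12−14)≡4=e; k(10)→11·(10−14)≡8=i; y(24)→11·(24−14)≡6=g; r(17)→11·(17−14)≡7=h (all mod 26).

weigh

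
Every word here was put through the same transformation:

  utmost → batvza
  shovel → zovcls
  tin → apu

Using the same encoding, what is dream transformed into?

kylht

Each letter is shifted forward by 7 in the alphabet (a Caesar shift of +7).
On dream: d+7=k, r+7=y, e+7=l, a+7=h, m+7=t.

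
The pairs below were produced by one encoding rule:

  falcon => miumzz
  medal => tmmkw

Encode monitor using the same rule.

twwseae

The shift increases by 1 at each position, starting from +7: 7, 8, 9, ….
For monitor: m+7=t, o+8=w, n+9=w, i+10=s, t+11=e, o+12=a, r+13=e.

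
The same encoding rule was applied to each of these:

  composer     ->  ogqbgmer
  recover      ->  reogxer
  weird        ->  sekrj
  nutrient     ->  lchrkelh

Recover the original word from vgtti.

lobby

c(2)→o(14) and o(14)→g(6) fit y≡21x+24 (mod 26); the inverse of 21 mod 26 is 5. This is an affine cipher: with a=0,…,z=25, each position x becomes (21x+24) mod 26.
Undoing it on vgtti: v(21)→5·(21−24)≡11=l; g(6)→5·(6−24)≡14=o; t(19)→5·(19−24)≡1=b; t(19)→5·(19−24)≡1=b; i(8)→5·(8−24)≡24=y (all mod 26).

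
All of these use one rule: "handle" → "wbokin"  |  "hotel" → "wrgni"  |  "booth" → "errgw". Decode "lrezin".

h(7)→w(22) and a(0)→b(1) fit y≡3x+1 (mod 26); the inverse of 3 mod 26 is 9. This is an affine cipher: with a=0,…,z=25, each position x becomes (3x+1) mod 26.
Reversing it on lrezin: l(11)→9·(11−1)≡12=m; r(17)→9·(17−1)≡14=o; e(4)→9·(4−1)≡1=b; z(25)→9·(25−1)≡8=i; i(8)→9·(8−1)≡11=l; n(13)→9·(13−1)≡4=e (all mod 26).

mobile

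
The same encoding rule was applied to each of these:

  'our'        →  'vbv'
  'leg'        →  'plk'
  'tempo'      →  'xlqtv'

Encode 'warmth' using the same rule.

The shift depends on letter class: consonant r→v is +4, but vowel o→v is +7. Vowels shift forward by 7 and consonants shift forward by 4.
Applying it to warmth: w(cons)+4=a, a(vowel)+7=h, r(cons)+4=v, m(cons)+4=q, t(cons)+4=x, h(cons)+4=l.

ahvqxl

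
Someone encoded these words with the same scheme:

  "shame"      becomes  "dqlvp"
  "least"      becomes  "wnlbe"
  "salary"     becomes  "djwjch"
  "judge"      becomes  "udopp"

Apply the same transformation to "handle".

sjymwn

A repeating key of period 2 is used — shifts +11, +9 over and over.
Applying it to handle: h+11=s, a+9=j, n+11=y, d+9=m, l+11=w, e+9=n.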